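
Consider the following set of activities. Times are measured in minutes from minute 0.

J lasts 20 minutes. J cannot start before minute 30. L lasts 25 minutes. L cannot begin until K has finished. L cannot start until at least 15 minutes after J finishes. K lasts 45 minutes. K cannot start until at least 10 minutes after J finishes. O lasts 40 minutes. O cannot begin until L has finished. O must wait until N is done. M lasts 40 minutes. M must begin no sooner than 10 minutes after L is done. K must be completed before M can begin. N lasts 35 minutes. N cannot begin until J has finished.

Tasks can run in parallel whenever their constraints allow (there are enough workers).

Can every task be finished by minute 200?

J cannot begin until its own release at minute 30. It runs from minute 30 to 30 + 20 = minute 50.
After J (finishes minute 50), N can start at minute 50 and finishes at minute 85.
K waits on J (finishes minute 50, plus 10-minute gap → minute 60), so it starts at minute 60 and finishes at 60 + 45 = minute 105.
L cannot start until K (finishes minute 105); J (finishes minute 50, plus 15-minute gap → minute 65). The controlling bound is minute 105, so L finishes at 105 + 25 = minute 130.
O has to wait for L (finishes minute 130); N (finishes minute 85). The latest of these is minute 130, so O runs minute 130 to 130 + 40 = minute 170.
M cannot start until L (finishes minute 130, plus 10-minute gap → minute 140); K (finishes minute 105). The controlling bound is minute 140, so M finishes at 140 + 40 = minute 180.
Every task is finished by minute 180, which is no later than the deadline of 200, so the schedule is feasible.

Yes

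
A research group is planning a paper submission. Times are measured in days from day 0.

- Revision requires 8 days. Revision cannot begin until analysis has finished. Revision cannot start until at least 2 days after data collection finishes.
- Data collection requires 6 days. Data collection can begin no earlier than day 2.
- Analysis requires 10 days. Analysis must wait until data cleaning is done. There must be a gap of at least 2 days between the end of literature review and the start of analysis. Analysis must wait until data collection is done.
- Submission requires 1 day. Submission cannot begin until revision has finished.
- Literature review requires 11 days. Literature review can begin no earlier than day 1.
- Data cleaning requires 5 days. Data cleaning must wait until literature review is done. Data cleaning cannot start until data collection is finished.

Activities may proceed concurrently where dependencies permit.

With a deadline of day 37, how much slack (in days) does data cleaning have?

After its own release at day 2, data collection can start at day 2 and finishes at day 8.
After its own release at day 1, literature review can start at day 1 and finishes at day 12.
For data cleaning: literature review (finishes day 12); data collection (finishes day 8). Taking the maximum gives a start of day 12, and it finishes at 12 + 5 = day 17.

Working backward from the deadline:
To finish by day 37, submission (duration 1) must start no later than day 36.
Revision must finish before submission (must start by day 36). With an 8-day duration, revision must start by 36 − 8 = day 28.
Analysis must finish before revision (must start by day 28). With a 10-day duration, analysis must start by 28 − 10 = day 18.
Data cleaning feeds into analysis (must start by day 18); so data cleaning must finish by day 18 and therefore start by day 13.
So data cleaning can start as early as day 12 and as late as day 13, giving 13 − 12 = 1 day of slack.

1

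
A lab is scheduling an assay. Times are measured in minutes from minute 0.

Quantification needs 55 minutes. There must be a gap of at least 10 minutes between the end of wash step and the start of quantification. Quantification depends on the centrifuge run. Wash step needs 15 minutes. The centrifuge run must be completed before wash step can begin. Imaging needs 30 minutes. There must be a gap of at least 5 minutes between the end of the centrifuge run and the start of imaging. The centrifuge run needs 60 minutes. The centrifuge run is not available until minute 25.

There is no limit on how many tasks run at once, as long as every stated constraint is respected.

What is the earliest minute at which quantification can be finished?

After its own release at minute 25, the centrifuge run can start at minute 25 and finishes at minute 85.
Wash step cannot begin until the centrifuge run (finishes minute 85). It runs from minute 85 to 85 + 15 = minute 100.
Quantification needs all of wash step (finishes minute 100, plus 10-minute gap → minute 110); the centrifuge run (finishes minute 85). That puts its earliest start at minute 110; it finishes at 110 + 55 = minute 165.

165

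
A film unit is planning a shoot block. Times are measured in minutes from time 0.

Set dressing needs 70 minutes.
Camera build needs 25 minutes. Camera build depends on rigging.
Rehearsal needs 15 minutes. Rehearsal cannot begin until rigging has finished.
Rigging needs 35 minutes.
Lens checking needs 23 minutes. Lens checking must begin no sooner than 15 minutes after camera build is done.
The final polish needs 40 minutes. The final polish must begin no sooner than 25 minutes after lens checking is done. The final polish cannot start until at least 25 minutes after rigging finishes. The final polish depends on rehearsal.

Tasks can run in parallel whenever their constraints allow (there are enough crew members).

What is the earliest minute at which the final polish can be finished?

Rigging has no prerequisites, so it starts at minute 0 and finishes at minute 35.
Rehearsal cannot begin until rigging (finishes minute 35). It runs from minute 35 to 35 + 15 = minute 50.
Camera build waits on rigging (finishes minute 35), so it starts at minute 35 and finishes at 35 + 25 = minute 60.
Lens checking cannot begin until camera build (finishes minute 60, plus 15-minute gap → minute 75). It runs from minute 75 to 75 + 23 = minute 98.
The final polish needs all of lens checking (finishes minute 98, plus 25-minute gap → minute 123); rigging (finishes minute 35, plus 25-minute gap → minute 60); rehearsal (finishes minute 50). That puts its earliest start at minute 123; it finishes at 123 + 40 = minute 163.

163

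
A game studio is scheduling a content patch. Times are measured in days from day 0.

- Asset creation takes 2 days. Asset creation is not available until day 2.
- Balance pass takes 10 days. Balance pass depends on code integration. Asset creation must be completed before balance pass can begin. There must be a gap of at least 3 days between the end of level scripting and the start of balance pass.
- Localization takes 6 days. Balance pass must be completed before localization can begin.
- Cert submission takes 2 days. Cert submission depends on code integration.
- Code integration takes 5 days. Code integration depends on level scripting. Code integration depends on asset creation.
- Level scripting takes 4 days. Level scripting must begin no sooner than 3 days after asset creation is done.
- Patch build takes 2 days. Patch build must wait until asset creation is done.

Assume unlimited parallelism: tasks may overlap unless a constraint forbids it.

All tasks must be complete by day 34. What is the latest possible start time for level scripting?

Localization must finish by day 34; it takes 6 days, so it must start by 34 − 6 = day 28.
Balance pass feeds into localization (must start by day 28); so balance pass must finish by day 28 and therefore start by day 18.
Cert submission must finish by day 34; it takes 2 days, so it must start by 34 − 2 = day 32.
For code integration: balance pass (must start by day 18); cert submission (must start by day 32). The most restrictive is day 18; with a 5-day duration, code integration must start by day 13.
Level scripting has several dependents: code integration (must start by day 13); balance pass (must start by day 18, minus 3-day gap → day 15). The earliest of those limits is day 13, so level scripting must start by 13 − 4 = day 9.

9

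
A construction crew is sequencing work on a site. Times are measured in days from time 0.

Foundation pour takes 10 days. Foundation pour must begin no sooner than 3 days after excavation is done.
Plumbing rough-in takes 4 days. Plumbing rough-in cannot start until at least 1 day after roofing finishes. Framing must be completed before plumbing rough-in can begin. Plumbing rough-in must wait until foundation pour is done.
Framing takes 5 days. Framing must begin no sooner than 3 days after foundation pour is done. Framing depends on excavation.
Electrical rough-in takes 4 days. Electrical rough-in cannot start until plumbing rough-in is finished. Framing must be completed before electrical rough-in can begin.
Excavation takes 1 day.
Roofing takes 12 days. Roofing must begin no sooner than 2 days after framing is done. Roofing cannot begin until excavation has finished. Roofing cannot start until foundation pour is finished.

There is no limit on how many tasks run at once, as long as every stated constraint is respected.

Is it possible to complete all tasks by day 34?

No

Excavation has no prerequisites, so it starts at day 0 and finishes at day 1.
After excavation (finishes day 1, plus 3-day gap → day 4), foundation pour can start at day 4 and finishes at day 14.
Framing has to wait for foundation pour (finishes day 14, plus 3-day gap → day 17); excavation (finishes day 1). The latest of these is day 17, so framing runs day 17 to 17 + 5 = day 22.
Roofing has to wait for framing (finishes day 22, plus 2-day gap → day 24); excavation (finishes day 1); foundation pour (finishes day 14). The latest of these is day 24, so roofing runs day 24 to 24 + 12 = day 36.
Plumbing rough-in has to wait for roofing (finishes day 36, plus 1-day gap → day 37); framing (finishes day 22); foundation pour (finishes day 14). The latest of these is day 37, so plumbing rough-in runs day 37 to 37 + 4 = day 41.
Electrical rough-in has to wait for plumbing rough-in (finishes day 41); framing (finishes day 22). The latest of these is day 41, so electrical rough-in runs day 41 to 41 + 4 = day 45.
The earliest everything can be done is day 45, which is after the deadline of 34, so it is not possible.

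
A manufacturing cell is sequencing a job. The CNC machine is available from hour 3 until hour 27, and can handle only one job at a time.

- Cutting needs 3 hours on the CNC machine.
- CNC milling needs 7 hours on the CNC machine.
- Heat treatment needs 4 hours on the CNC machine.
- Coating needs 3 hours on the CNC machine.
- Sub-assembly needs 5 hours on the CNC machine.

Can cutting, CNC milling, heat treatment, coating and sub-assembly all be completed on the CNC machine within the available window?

The CNC machine window is 27 − 3 = 24 hours.
Running back to back, the jobs need 3 + 7 + 4 + 3 + 5 = 22 hours on the CNC machine.
Since 22 ≤ 24, they fit within the window.

Yes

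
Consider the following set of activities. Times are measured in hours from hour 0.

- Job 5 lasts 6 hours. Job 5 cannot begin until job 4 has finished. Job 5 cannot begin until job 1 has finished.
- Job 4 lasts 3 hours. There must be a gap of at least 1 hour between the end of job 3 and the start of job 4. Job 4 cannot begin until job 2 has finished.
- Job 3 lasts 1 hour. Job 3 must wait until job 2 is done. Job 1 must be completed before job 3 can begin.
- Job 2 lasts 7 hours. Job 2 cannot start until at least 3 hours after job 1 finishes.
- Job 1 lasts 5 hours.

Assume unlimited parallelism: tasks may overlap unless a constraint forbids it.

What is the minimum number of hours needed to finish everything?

26

Nothing blocks job 1, so it runs from hour 0 to hour 5.
Job 2 cannot begin until job 1 (finishes hour 5, plus 3-hour gap → hour 8). It runs from hour 8 to 8 + 7 = hour 15.
Job 3 cannot start until job 2 (finishes hour 15); job 1 (finishes hour 5). The controlling bound is hour 15, so job 3 finishes at 15 + 1 = hour 16.
Job 4 cannot start until job 3 (finishes hour 16, plus 1-hour gap → hour 17); job 2 (finishes hour 15). The controlling bound is hour 17, so job 4 finishes at 17 + 3 = hour 20.
Job 5 needs all of job 4 (finishes hour 20); job 1 (finishes hour 5). That puts its earliest start at hour 20; it finishes at 20 + 6 = hour 26.
All tasks are finished once the last one completes. Finish times: Job 1 at 5, Job 2 at 15, Job 3 at 16, Job 4 at 20, Job 5 at 26. The latest is hour 26.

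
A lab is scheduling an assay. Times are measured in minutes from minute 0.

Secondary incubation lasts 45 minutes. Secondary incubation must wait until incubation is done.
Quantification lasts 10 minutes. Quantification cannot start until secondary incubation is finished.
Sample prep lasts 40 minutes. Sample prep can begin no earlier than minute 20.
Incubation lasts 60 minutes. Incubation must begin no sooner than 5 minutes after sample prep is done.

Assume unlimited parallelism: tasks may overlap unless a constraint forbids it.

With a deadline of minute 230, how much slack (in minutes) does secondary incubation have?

After its own release at minute 20, sample prep can start at minute 20 and finishes at minute 60.
After sample prep (finishes minute 60, plus 5-minute gap → minute 65), incubation can start at minute 65 and finishes at minute 125.
After incubation (finishes minute 125), secondary incubation can start at minute 125 and finishes at minute 170.

Working backward from the deadline:
Quantification has no dependents, so it just needs to finish by minute 230. Starting by 230 − 10 = minute 220 achieves that.
Secondary incubation has to be done before quantification (must start by minute 220). That means finishing by minute 220, i.e. starting by 220 − 45 = minute 175.
So secondary incubation can start as early as minute 125 and as late as minute 175, giving 175 − 125 = 50 minutes of slack.

50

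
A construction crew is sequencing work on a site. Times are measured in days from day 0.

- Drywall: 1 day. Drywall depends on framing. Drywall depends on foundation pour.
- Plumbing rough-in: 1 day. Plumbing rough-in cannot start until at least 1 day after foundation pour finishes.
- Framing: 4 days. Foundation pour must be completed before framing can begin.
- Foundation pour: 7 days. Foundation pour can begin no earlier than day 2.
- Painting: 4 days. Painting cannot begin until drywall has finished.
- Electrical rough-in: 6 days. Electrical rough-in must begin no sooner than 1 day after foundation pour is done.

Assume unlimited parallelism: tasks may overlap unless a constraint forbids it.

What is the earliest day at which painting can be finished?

18

After its own release at day 2, foundation pour can start at day 2 and finishes at day 9.
Framing waits on foundation pour (finishes day 9), so it starts at day 9 and finishes at 9 + 4 = day 13.
Drywall cannot start until framing (finishes day 13); foundation pour (finishes day 9). The controlling bound is day 13, so drywall finishes at 13 + 1 = day 14.
Painting cannot begin until drywall (finishes day 14). It runs from day 14 to 14 + 4 = day 18.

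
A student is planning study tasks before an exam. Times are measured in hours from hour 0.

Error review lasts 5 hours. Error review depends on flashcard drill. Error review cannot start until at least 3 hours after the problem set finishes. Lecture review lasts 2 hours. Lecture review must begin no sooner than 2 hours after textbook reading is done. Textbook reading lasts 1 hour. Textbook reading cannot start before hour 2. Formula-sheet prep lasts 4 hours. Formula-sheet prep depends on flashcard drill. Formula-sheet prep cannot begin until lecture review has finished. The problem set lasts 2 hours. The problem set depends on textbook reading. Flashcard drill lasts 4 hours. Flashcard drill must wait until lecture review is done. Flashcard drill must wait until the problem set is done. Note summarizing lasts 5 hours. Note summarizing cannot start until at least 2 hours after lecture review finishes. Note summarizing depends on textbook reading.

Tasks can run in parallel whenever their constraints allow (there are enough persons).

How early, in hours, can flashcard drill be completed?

11

Textbook reading waits on its own release at hour 2, so it starts at hour 2 and finishes at 2 + 1 = hour 3.
After textbook reading (finishes hour 3), the problem set can start at hour 3 and finishes at hour 5.
Lecture review cannot begin until textbook reading (finishes hour 3, plus 2-hour gap → hour 5). It runs from hour 5 to 5 + 2 = hour 7.
Flashcard drill has to wait for lecture review (finishes hour 7); the problem set (finishes hour 5). The latest of these is hour 7, so flashcard drill runs hour 7 to 7 + 4 = hour 11.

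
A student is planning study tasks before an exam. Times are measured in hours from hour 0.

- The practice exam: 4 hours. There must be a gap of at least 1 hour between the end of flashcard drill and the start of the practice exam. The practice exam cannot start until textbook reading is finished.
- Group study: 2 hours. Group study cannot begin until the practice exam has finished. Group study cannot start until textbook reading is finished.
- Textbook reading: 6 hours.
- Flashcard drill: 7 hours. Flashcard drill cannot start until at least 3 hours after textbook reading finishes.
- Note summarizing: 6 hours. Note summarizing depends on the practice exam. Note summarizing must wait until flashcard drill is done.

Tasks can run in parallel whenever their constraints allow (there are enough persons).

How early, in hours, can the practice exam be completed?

21

Textbook reading can start immediately at hour 0; it finishes at hour 6.
Flashcard drill waits on textbook reading (finishes hour 6, plus 3-hour gap → hour 9), so it starts at hour 9 and finishes at 9 + 7 = hour 16.
The practice exam cannot start until flashcard drill (finishes hour 16, plus 1-hour gap → hour 17); textbook reading (finishes hour 6). The controlling bound is hour 17, so the practice exam finishes at 17 + 4 = hour 21.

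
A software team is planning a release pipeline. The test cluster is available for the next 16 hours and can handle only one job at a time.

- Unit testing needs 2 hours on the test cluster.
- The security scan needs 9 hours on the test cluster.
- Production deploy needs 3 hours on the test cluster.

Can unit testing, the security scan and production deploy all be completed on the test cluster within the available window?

Running back to back, the jobs need 2 + 9 + 3 = 14 hours on the test cluster.
Since 14 ≤ 16, they fit within the window.

Yes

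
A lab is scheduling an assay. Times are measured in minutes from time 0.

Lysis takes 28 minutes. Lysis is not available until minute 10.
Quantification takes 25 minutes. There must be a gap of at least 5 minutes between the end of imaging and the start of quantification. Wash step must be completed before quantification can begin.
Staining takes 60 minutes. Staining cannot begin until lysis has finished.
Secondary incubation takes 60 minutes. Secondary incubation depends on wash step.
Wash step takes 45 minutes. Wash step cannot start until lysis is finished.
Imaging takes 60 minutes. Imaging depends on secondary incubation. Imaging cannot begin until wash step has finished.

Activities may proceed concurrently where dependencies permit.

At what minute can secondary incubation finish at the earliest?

After its own release at minute 10, lysis can start at minute 10 and finishes at minute 38.
Wash step cannot begin until lysis (finishes minute 38). It runs from minute 38 to 38 + 45 = minute 83.
Secondary incubation waits on wash step (finishes minute 83), so it starts at minute 83 and finishes at 83 + 60 = minute 143.

143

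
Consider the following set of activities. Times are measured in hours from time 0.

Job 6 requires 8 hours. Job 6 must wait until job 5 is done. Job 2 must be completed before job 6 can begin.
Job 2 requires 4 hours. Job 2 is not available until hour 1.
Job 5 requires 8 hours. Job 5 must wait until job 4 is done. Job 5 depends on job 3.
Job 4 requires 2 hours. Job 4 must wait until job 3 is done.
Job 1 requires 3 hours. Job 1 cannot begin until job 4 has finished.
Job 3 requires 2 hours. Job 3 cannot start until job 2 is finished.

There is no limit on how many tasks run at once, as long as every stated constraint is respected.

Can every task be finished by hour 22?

Job 2 cannot begin until its own release at hour 1. It runs from hour 1 to 1 + 4 = hour 5.
Job 3 cannot begin until job 2 (finishes hour 5). It runs from hour 5 to 5 + 2 = hour 7.
After job 3 (finishes hour 7), job 4 can start at hour 7 and finishes at hour 9.
For job 5: job 4 (finishes hour 9); job 3 (finishes hour 7). Taking the maximum gives a start of hour 9, and it finishes at 9 + 8 = hour 17.
Job 6 needs all of job 5 (finishes hour 17); job 2 (finishes hour 5). That puts its earliest start at hour 17; it finishes at 17 + 8 = hour 25.
After job 4 (finishes hour 9), job 1 can start at hour 9 and finishes at hour 12.
The earliest everything can be done is hour 25, which is after the deadline of 22, so it is not possible.

No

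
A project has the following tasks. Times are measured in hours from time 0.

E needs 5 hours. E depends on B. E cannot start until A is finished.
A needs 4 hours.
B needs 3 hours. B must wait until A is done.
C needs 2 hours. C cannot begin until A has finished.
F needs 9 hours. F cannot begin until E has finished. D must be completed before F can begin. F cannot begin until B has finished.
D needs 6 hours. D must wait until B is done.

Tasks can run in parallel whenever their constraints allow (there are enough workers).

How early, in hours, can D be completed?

13

A can start immediately at hour 0; it finishes at hour 4.
After A (finishes hour 4), B can start at hour 4 and finishes at hour 7.
After B (finishes hour 7), D can start at hour 7 and finishes at hour 13.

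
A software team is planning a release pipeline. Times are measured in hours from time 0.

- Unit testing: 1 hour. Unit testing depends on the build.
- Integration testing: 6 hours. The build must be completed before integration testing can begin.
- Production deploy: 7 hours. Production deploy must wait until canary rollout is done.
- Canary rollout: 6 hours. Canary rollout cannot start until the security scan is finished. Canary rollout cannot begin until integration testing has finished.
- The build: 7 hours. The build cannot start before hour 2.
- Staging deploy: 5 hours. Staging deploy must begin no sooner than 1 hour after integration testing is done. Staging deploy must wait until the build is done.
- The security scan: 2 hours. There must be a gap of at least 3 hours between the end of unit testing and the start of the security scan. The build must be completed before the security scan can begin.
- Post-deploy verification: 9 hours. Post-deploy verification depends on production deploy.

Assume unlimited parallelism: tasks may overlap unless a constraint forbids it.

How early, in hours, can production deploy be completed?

28

The build waits on its own release at hour 2, so it starts at hour 2 and finishes at 2 + 7 = hour 9.
Integration testing cannot begin until the build (finishes hour 9). It runs from hour 9 to 9 + 6 = hour 15.
After the build (finishes hour 9), unit testing can start at hour 9 and finishes at hour 10.
The security scan has to wait for unit testing (finishes hour 10, plus 3-hour gap → hour 13); the build (finishes hour 9). The latest of these is hour 13, so the security scan runs hour 13 to 13 + 2 = hour 15.
For canary rollout: the security scan (finishes hour 15); integration testing (finishes hour 15). Taking the maximum gives a start of hour 15, and it finishes at 15 + 6 = hour 21.
Production deploy waits on canary rollout (finishes hour 21), so it starts at hour 21 and finishes at 21 + 7 = hour 28.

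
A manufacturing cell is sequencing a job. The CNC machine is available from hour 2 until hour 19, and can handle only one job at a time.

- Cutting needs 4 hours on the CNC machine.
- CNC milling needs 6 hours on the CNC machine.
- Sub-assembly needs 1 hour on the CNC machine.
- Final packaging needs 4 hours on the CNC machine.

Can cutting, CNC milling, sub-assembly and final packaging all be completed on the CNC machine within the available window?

The CNC machine window is 19 − 2 = 17 hours.
Running back to back, the jobs need 4 + 6 + 1 + 4 = 15 hours on the CNC machine.
Since 15 ≤ 17, they fit within the window.

Yes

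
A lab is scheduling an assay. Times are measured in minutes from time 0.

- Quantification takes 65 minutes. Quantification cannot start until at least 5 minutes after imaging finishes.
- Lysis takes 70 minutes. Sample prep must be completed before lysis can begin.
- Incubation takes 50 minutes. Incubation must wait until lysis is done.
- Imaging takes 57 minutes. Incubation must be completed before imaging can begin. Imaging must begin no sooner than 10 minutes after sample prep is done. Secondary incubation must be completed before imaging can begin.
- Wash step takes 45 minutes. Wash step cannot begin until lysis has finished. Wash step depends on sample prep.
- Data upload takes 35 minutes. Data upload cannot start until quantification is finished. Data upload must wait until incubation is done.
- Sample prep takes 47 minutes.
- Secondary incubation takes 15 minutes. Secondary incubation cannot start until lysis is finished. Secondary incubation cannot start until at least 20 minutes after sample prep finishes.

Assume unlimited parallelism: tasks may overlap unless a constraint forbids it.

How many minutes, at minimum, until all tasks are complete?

329

Sample prep has no prerequisites, so it starts at minute 0 and finishes at minute 47.
After sample prep (finishes minute 47), lysis can start at minute 47 and finishes at minute 117.
Secondary incubation has to wait for lysis (finishes minute 117); sample prep (finishes minute 47, plus 20-minute gap → minute 67). The latest of these is minute 117, so secondary incubation runs minute 117 to 117 + 15 = minute 132.
Wash step cannot start until lysis (finishes minute 117); sample prep (finishes minute 47). The controlling bound is minute 117, so wash step finishes at 117 + 45 = minute 162.
After lysis (finishes minute 117), incubation can start at minute 117 and finishes at minute 167.
Imaging cannot start until incubation (finishes minute 167); sample prep (finishes minute 47, plus 10-minute gap → minute 57); secondary incubation (finishes minute 132). The controlling bound is minute 167, so imaging finishes at 167 + 57 = minute 224.
Quantification cannot begin until imaging (finishes minute 224, plus 5-minute gap → minute 229). It runs from minute 229 to 229 + 65 = minute 294.
For data upload: quantification (finishes minute 294); incubation (finishes minute 167). Taking the maximum gives a start of minute 294, and it finishes at 294 + 35 = minute 329.
All tasks are finished once the last one completes. Finish times: Sample prep at 47, Lysis at 117, Incubation at 167, Wash step at 162, Secondary incubation at 132, Imaging at 224, Quantification at 294, Data upload at 329. The latest is minute 329.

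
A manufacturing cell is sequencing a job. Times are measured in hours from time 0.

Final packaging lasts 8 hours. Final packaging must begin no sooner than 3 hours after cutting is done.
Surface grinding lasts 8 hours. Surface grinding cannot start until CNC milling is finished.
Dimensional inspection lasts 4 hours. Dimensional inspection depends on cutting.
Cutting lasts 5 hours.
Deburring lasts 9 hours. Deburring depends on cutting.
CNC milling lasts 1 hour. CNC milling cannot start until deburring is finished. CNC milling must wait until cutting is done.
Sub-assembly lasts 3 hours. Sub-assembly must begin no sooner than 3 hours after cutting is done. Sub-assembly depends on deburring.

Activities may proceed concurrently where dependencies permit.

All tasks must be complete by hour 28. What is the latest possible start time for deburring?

10

Nothing follows surface grinding; the deadline of hour 28 is its only limit. It must start by 28 − 8 = hour 20.
CNC milling feeds into surface grinding (must start by hour 20); so CNC milling must finish by hour 20 and therefore start by hour 19.
Nothing follows sub-assembly; the deadline of hour 28 is its only limit. It must start by 28 − 3 = hour 25.
Deburring has several dependents: CNC milling (must start by hour 19); sub-assembly (must start by hour 25). The earliest of those limits is hour 19, so deburring must start by 19 − 9 = hour 10.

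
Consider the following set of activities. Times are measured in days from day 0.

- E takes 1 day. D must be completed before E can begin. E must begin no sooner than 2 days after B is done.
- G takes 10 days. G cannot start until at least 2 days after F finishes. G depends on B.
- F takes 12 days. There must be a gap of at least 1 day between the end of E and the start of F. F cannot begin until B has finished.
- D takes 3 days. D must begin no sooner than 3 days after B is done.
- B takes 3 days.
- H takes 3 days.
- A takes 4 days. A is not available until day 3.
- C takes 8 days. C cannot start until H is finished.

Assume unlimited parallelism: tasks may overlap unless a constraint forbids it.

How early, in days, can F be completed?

B has no prerequisites, so it starts at day 0 and finishes at day 3.
After B (finishes day 3, plus 3-day gap → day 6), D can start at day 6 and finishes at day 9.
For E: D (finishes day 9); B (finishes day 3, plus 2-day gap → day 5). Taking the maximum gives a start of day 9, and it finishes at 9 + 1 = day 10.
For F: E (finishes day 10, plus 1-day gap → day 11); B (finishes day 3). Taking the maximum gives a start of day 11, and it finishes at 11 + 12 = day 23.

23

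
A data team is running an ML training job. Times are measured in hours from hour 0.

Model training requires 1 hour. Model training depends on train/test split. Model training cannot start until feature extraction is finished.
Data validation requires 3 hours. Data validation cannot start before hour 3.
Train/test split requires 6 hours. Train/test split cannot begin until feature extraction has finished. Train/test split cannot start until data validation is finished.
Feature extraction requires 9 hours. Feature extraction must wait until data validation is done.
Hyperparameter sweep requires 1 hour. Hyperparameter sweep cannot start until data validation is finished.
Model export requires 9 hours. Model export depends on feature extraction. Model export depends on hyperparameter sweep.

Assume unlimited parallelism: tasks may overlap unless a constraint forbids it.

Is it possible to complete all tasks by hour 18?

Data validation waits on its own release at hour 3, so it starts at hour 3 and finishes at 3 + 3 = hour 6.
Hyperparameter sweep waits on data validation (finishes hour 6), so it starts at hour 6 and finishes at 6 + 1 = hour 7.
After data validation (finishes hour 6), feature extraction can start at hour 6 and finishes at hour 15.
Model export needs all of feature extraction (finishes hour 15); hyperparameter sweep (finishes hour 7). That puts its earliest start at hour 15; it finishes at 15 + 9 = hour 24.
Train/test split has to wait for feature extraction (finishes hour 15); data validation (finishes hour 6). The latest of these is hour 15, so train/test split runs hour 15 to 15 + 6 = hour 21.
Model training cannot start until train/test split (finishes hour 21); feature extraction (finishes hour 15). The controlling bound is hour 21, so model training finishes at 21 + 1 = hour 22.
The earliest everything can be done is hour 24, which is after the deadline of 18, so it is not possible.

No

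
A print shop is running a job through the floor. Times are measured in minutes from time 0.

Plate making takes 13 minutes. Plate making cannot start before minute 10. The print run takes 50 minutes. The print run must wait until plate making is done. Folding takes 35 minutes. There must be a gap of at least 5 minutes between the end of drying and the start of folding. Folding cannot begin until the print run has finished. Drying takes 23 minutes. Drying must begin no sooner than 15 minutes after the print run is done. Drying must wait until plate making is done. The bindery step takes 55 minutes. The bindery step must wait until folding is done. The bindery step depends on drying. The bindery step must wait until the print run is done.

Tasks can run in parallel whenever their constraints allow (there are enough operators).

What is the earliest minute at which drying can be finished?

Plate making cannot begin until its own release at minute 10. It runs from minute 10 to 10 + 13 = minute 23.
The print run waits on plate making (finishes minute 23), so it starts at minute 23 and finishes at 23 + 50 = minute 73.
Drying has to wait for the print run (finishes minute 73, plus 15-minute gap → minute 88); plate making (finishes minute 23). The latest of these is minute 88, so drying runs minute 88 to 88 + 23 = minute 111.

111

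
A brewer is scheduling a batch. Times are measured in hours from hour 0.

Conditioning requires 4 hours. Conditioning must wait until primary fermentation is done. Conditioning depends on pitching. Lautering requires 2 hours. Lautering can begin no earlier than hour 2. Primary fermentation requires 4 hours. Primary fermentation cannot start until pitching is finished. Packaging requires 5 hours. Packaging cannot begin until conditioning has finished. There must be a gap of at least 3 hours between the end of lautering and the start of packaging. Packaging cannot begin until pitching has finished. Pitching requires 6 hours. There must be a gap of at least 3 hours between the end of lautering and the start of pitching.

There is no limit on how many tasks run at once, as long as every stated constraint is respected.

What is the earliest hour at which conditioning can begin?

After its own release at hour 2, lautering can start at hour 2 and finishes at hour 4.
Pitching cannot begin until lautering (finishes hour 4, plus 3-hour gap → hour 7). It runs from hour 7 to 7 + 6 = hour 13.
Primary fermentation cannot begin until pitching (finishes hour 13). It runs from hour 13 to 13 + 4 = hour 17.
Conditioning waits on primary fermentation (finishes hour 17); pitching (finishes hour 13). The latest of these is hour 17, which is the earliest conditioning can start.

17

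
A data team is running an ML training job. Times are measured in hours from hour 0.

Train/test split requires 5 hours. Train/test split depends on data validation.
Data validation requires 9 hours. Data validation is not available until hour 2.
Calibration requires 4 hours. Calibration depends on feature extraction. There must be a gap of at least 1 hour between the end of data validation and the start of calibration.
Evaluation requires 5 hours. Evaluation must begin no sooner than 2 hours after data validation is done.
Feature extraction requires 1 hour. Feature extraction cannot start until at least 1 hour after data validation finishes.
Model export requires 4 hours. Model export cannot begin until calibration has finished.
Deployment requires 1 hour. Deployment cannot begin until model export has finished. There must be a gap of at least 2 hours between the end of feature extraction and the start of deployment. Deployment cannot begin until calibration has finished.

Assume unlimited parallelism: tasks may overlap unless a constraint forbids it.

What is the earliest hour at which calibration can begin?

Data validation cannot begin until its own release at hour 2. It runs from hour 2 to 2 + 9 = hour 11.
Feature extraction waits on data validation (finishes hour 11, plus 1-hour gap → hour 12), so it starts at hour 12 and finishes at 12 + 1 = hour 13.
Calibration waits on feature extraction (finishes hour 13); data validation (finishes hour 11, plus 1-hour gap → hour 12). The latest of these is hour 13, which is the earliest calibration can start.

13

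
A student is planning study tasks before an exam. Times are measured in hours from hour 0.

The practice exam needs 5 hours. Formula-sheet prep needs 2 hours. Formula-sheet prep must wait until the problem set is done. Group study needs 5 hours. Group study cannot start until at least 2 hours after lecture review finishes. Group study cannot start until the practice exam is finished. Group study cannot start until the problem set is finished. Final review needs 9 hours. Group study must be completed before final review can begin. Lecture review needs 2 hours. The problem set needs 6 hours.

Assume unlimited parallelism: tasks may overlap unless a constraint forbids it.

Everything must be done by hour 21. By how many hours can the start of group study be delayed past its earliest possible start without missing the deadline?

1

The practice exam can start immediately at hour 0; it finishes at hour 5.
The problem set can start immediately at hour 0; it finishes at hour 6.
Nothing blocks lecture review, so it runs from hour 0 to hour 2.
Group study cannot start until lecture review (finishes hour 2, plus 2-hour gap → hour 4); the practice exam (finishes hour 5); the problem set (finishes hour 6). The controlling bound is hour 6, so group study finishes at 6 + 5 = hour 11.

Working backward from the deadline:
Final review must finish by hour 21; it takes 9 hours, so it must start by 21 − 9 = hour 12.
Group study feeds into final review (must start by hour 12); so group study must finish by hour 12 and therefore start by hour 7.
So group study can start as early as hour 6 and as late as hour 7, giving 7 − 6 = 1 hour of slack.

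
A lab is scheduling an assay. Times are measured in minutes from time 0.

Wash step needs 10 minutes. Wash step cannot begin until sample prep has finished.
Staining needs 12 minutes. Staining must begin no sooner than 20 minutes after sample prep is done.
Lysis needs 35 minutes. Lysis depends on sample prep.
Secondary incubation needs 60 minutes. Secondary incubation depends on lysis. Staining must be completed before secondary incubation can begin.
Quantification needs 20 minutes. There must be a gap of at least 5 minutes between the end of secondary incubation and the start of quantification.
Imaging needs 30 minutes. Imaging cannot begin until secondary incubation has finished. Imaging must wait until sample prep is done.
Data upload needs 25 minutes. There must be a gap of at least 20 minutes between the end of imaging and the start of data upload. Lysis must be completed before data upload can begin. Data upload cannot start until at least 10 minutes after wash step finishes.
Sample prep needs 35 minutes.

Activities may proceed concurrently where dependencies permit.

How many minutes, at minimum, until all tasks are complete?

Nothing blocks sample prep, so it runs from minute 0 to minute 35.
After sample prep (finishes minute 35, plus 20-minute gap → minute 55), staining can start at minute 55 and finishes at minute 67.
Wash step waits on sample prep (finishes minute 35), so it starts at minute 35 and finishes at 35 + 10 = minute 45.
Lysis cannot begin until sample prep (finishes minute 35). It runs from minute 35 to 35 + 35 = minute 70.
Secondary incubation has to wait for lysis (finishes minute 70); staining (finishes minute 67). The latest of these is minute 70, so secondary incubation runs minute 70 to 70 + 60 = minute 130.
Quantification cannot begin until secondary incubation (finishes minute 130, plus 5-minute gap → minute 135). It runs from minute 135 to 135 + 20 = minute 155.
Imaging has to wait for secondary incubation (finishes minute 130); sample prep (finishes minute 35). The latest of these is minute 130, so imaging runs minute 130 to 130 + 30 = minute 160.
For data upload: imaging (finishes minute 160, plus 20-minute gap → minute 180); lysis (finishes minute 70); wash step (finishes minute 45, plus 10-minute gap → minute 55). Taking the maximum gives a start of minute 180, and it finishes at 180 + 25 = minute 205.
All tasks are finished once the last one completes. Finish times: Sample prep at 35, Lysis at 70, Wash step at 45, Staining at 67, Secondary incubation at 130, Imaging at 160, Quantification at 155, Data upload at 205. The latest is minute 205.

205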